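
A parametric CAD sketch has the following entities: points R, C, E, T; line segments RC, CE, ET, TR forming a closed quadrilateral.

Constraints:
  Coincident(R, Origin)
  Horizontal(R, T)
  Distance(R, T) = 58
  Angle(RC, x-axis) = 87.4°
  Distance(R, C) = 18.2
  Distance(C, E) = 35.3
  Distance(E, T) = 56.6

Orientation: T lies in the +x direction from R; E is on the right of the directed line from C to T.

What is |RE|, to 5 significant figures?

17.441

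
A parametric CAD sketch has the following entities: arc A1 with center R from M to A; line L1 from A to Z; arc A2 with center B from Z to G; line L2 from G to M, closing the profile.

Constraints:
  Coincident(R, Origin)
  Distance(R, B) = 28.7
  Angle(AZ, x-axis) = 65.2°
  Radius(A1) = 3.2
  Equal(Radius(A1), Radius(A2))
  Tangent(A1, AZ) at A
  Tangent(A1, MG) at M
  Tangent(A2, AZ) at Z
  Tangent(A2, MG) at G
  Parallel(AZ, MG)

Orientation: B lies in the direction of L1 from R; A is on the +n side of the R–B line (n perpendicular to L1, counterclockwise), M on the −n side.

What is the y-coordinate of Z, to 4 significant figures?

27.40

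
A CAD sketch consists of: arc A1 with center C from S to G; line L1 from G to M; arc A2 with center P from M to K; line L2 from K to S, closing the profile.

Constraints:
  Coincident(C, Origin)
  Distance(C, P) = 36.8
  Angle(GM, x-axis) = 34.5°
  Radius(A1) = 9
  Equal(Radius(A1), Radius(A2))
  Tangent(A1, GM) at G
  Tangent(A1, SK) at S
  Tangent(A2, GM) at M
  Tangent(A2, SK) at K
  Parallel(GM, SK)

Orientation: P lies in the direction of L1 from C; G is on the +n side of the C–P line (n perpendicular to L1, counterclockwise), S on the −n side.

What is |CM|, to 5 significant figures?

37.885

The slot axis is L1's direction at 34.5°, so u = (cos 34.5°, sin 34.5°) = (0.82413, 0.56641) and n = (−sin 34.5°, cos 34.5°) = (-0.56641, 0.82413). C is at the origin and P lies 36.8 along u from C, so P = 36.8·u = (30.328, 20.844). Tangency of A1 to both parallel lines with radius 9.0 puts G and S at C ± 9.0·n: G = (-5.0977, 7.4171), S = (5.0977, -7.4171). Equal radii place M and K the same way about P: M = P + 9.0·n = (25.230, 28.261), K = P − 9.0·n = (35.425, 13.427). Then |CM| = |M − C| = 37.885.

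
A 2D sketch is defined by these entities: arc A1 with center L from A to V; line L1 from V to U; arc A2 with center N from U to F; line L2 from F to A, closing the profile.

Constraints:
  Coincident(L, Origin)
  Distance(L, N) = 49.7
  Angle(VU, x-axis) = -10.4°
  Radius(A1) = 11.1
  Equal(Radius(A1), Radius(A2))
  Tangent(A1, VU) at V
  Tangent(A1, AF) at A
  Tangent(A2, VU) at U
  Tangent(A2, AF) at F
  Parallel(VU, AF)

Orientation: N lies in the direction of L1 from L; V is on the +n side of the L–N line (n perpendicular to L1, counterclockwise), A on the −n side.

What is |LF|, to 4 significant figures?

50.92

The slot axis is L1's direction at -10.4°, so u = (cos -10.4°, sin -10.4°) = (0.9836, -0.1805) and n = (−sin -10.4°, cos -10.4°) = (0.1805, 0.9836). L is at the origin and N lies 49.7 along u from L, so N = 49.7·u = (48.88, -8.972). Tangency of A1 to both parallel lines with radius 11.1 puts V and A at L ± 11.1·n: V = (2.004, 10.92), A = (-2.004, -10.92). Equal radii place U and F the same way about N: U = N + 11.1·n = (50.89, 1.946), F = N − 11.1·n = (46.88, -19.89). Then |LF| = |F − L| = 50.92.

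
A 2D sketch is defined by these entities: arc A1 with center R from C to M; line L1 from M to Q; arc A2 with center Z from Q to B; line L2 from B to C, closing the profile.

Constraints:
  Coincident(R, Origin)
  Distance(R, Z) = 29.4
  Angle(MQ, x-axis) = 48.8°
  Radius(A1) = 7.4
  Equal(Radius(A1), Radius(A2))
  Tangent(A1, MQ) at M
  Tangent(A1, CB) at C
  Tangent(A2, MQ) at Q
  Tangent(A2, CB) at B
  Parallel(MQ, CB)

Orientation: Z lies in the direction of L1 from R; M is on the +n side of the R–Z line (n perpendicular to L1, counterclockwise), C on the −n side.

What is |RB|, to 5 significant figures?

30.317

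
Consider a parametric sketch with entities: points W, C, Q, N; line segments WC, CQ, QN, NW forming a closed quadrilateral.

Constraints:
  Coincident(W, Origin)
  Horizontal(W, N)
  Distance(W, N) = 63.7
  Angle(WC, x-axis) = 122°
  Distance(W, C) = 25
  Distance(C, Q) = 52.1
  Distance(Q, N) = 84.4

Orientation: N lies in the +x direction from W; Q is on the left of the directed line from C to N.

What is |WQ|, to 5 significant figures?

67.827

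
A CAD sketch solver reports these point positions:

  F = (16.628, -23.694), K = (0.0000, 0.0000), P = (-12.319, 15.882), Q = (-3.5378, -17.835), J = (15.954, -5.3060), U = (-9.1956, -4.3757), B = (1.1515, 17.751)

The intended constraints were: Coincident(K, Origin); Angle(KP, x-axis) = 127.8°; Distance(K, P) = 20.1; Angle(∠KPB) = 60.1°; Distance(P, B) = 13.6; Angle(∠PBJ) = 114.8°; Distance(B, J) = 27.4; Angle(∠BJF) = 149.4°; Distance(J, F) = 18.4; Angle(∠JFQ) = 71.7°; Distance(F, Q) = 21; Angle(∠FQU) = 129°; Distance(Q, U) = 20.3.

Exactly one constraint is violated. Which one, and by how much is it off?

Distance(Q, U) = 20.3 — off by 5.70.

K = (0.00, 0.00) ✓; KP at 127.8° ✓; |KP| = 20.10 ✓; ∠KPB = 60.10° ✓; |PB| = 13.60 ✓; ∠PBJ = 114.8° ✓; |BJ| = 27.40 ✓; ∠BJF = 149.4° ✓; |JF| = 18.40 ✓; ∠JFQ = 71.70° ✓; |FQ| = 21.00 ✓; ∠FQU = 129.0° ✓; |QU| = 14.60 ✗.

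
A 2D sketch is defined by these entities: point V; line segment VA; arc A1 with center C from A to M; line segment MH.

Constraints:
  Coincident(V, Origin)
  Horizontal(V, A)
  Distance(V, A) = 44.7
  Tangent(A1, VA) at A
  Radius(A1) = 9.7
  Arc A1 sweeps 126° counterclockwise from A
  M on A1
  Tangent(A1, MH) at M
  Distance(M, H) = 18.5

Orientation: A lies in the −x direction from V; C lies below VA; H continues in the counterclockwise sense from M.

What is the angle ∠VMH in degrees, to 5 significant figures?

70.336°

On A1, A sits at bearing 90° from C; a 126° counterclockwise sweep puts M at bearing 216°, so M = C + 9.7·(cos 216°, sin 216°) = (-52.547, -15.402). Since A1 is tangent to MH there, CM ⟂ MH, so MH runs along (−sin 216°, cos 216°); with |MH| = 18.5, H = (-41.673, -30.368). Then cos ∠VMH = MV·MH / (|MV||MH|), giving 70.336°.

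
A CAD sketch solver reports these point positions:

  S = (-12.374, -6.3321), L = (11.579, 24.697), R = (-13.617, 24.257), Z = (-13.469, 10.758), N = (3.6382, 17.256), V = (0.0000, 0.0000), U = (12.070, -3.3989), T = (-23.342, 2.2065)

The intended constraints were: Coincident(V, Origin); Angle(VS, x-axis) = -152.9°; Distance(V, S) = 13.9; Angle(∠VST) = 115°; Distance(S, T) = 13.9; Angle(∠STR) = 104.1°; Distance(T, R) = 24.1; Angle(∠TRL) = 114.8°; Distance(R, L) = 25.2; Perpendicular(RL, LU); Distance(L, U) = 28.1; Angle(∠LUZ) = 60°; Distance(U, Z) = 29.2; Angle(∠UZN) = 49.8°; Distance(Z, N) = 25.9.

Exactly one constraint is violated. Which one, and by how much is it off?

Distance(Z, N) = 25.9 — off by 7.60.

V = (0.00, 0.00) ✓; VS at -152.9° ✓; |VS| = 13.90 ✓; ∠VST = 115.0° ✓; |ST| = 13.90 ✓; ∠STR = 104.1° ✓; |TR| = 24.10 ✓; ∠TRL = 114.8° ✓; |RL| = 25.20 ✓; ∠(RL, LU) = 90.00° ✓; |LU| = 28.10 ✓; ∠LUZ = 60.00° ✓; |UZ| = 29.20 ✓; ∠UZN = 49.80° ✓; |ZN| = 18.30 ✗.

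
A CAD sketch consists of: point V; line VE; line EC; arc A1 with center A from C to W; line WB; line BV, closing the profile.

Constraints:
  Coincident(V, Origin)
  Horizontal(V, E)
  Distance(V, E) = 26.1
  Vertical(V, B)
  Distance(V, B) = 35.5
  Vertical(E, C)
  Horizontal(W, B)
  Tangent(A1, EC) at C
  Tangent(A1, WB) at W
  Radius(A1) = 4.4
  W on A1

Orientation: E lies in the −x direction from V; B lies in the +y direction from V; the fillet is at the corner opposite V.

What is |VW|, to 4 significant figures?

41.61

V is at the origin; V and E share the same y with |VE| = 26.1 and E on the −x side, so E = (-26.10, 0.000). VB is vertical with |VB| = 35.5 and B on the +y side, so B = (0.000, 35.50). The virtual corner opposite V is at (-26.10, 35.50). The tangent condition forces AC to be normal to EC and tangency of A1 to WB means the radius AW is perpendicular to WB, with radius 4.4, so the center A sits 4.4 in from both sides at A = (-21.70, 31.10). That places the tangent points at C = (-26.10, 31.10) on EC and W = (-21.70, 35.50) on WB. Then |VW| = |W − V| = 41.61.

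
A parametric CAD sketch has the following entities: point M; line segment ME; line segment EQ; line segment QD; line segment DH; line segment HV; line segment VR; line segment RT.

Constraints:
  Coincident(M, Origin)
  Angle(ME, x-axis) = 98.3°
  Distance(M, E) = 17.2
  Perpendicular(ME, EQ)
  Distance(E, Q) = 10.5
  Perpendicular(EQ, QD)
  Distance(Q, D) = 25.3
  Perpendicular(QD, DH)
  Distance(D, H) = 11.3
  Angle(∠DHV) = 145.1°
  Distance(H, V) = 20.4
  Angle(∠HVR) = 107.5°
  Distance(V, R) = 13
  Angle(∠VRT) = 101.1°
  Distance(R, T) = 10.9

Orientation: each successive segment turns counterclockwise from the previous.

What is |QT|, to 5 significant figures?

13.527

∠HVR = 107.5° gives VR at 115.70° from the x-axis; with |VR| = 13.0, R = (11.194, 17.779). ∠VRT = 101.1° gives RT at -165.40° from the x-axis; with |RT| = 10.9, T = (0.64627, 15.032). Then |QT| = |T − Q| = 13.527.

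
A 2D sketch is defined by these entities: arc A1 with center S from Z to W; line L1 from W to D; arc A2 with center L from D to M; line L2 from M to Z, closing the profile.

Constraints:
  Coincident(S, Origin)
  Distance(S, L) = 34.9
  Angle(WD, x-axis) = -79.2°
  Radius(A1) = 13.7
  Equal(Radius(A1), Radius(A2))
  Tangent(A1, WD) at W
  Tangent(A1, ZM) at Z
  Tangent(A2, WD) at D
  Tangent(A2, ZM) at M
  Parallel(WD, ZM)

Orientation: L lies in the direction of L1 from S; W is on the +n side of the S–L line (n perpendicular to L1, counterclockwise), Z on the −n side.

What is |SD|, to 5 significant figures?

37.493

Tangency of A1 to both parallel lines with radius 13.7 puts W and Z at S ± 13.7·n: W = (13.457, 2.5671), Z = (-13.457, -2.5671). Equal radii place D and M the same way about L: D = L + 13.7·n = (19.997, -31.715), M = L − 13.7·n = (-6.9177, -36.849). Then |SD| = |D − S| = 37.493.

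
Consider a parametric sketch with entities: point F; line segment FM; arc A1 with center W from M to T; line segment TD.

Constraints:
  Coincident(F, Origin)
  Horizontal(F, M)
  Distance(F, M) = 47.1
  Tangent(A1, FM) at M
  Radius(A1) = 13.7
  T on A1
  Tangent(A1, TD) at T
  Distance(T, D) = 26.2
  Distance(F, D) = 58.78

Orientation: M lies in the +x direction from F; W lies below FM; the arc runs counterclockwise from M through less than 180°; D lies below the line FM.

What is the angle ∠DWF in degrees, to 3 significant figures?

93.5°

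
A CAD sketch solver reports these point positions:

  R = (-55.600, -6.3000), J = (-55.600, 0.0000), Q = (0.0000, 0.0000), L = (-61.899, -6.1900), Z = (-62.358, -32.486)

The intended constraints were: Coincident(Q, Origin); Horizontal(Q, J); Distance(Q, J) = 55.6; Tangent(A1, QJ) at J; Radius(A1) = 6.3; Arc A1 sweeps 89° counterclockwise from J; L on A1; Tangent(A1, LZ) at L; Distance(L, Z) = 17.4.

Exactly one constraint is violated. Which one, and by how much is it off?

Distance(L, Z) = 17.4 — off by 8.90.

Q = (0.00, 0.00) ✓; Q.y = 0.00, J.y = 0.00 ✓; |QJ| = 55.60 ✓; ∠(RJ, JQ) = 90.00° ✓; |RJ| = 6.300 ✓; bearing(R→L) − bearing(R→J) = 89.00° ✓; |RL| = 6.300 ✓; ∠(RL, LZ) = 90.00° ✓; |LZ| = 26.30 ✗.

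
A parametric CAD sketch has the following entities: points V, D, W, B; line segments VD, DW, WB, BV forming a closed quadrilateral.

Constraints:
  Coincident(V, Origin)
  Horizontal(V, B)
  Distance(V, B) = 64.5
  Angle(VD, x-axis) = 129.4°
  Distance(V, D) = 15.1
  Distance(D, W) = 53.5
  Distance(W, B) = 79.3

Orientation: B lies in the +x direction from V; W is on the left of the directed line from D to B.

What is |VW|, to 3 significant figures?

61.6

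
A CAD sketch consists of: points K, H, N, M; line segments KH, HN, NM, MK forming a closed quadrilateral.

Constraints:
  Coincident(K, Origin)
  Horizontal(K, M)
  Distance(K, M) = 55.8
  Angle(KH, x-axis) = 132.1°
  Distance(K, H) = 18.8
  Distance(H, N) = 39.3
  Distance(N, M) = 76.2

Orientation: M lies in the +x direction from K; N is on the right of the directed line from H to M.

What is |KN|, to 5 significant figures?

29.907

Checks: |HN| = 39.30 ✓; |NM| = 76.20 ✓.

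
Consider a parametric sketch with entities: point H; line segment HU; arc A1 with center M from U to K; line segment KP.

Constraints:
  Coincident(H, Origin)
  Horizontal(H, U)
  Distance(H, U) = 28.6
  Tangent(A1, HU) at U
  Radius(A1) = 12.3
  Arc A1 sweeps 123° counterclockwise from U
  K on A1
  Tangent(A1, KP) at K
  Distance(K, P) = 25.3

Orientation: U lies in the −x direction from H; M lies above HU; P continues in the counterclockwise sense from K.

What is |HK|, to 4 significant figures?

26.37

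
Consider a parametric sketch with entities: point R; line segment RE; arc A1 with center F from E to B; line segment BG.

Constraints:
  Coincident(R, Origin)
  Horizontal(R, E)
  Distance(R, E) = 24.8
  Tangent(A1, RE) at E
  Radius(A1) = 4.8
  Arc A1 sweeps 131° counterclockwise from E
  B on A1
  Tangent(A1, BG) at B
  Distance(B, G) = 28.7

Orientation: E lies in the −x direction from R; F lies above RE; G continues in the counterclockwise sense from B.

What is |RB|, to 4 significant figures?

22.62

The tangent condition forces FE to be normal to RE, so F = E + (0, 4.8) = (-24.80, 4.800). On A1, E sits at bearing -90° from F; a 131° counterclockwise sweep puts B at bearing 41°, so B = F + 4.8·(cos 41°, sin 41°) = (-21.18, 7.949). Then |RB| = |B − R| = 22.62.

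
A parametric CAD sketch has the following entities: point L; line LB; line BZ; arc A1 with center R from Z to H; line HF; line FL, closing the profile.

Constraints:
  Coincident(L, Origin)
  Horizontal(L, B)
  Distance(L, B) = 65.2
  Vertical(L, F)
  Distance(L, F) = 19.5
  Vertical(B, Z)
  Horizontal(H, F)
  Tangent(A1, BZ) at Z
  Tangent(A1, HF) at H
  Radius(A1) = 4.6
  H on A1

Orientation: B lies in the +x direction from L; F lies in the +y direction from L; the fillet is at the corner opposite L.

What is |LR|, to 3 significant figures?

62.4

L and F share the same x with |LF| = 19.5 and F on the +y side, so F = (0.00, 19.5). The virtual corner opposite L is at (65.2, 19.5). A1 meets BZ tangentially, so RZ is at right angles to BZ and since A1 is tangent to HF there, RH ⟂ HF, with radius 4.6, so the center R sits 4.6 in from both sides at R = (60.6, 14.9). Then |LR| = |R − L| = 62.4.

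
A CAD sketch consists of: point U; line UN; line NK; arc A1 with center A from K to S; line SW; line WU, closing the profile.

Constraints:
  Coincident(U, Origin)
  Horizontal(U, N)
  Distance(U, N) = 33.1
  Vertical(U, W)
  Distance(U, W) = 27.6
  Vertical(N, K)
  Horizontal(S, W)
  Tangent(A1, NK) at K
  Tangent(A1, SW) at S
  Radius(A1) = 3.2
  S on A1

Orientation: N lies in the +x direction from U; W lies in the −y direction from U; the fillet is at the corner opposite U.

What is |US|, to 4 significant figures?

40.69

The virtual corner opposite U is at (33.10, -27.60). A1 meets NK tangentially, so AK is at right angles to NK and the tangent condition forces AS to be normal to SW, with radius 3.2, so the center A sits 3.2 in from both sides at A = (29.90, -24.40). That places the tangent points at K = (33.10, -24.40) on NK and S = (29.90, -27.60) on SW. Then |US| = |S − U| = 40.69.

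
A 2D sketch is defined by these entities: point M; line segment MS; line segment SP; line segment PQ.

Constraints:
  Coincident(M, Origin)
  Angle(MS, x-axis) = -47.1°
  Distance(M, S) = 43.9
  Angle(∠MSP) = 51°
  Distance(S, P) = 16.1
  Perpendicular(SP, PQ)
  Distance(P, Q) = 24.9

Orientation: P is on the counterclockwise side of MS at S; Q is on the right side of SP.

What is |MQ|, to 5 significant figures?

60.132

M is at the origin; MS runs at -47.1° with length 43.9, so S = 43.9·(cos -47.1°, sin -47.1°) = (29.884, -32.159). ∠MSP = 51.0°, so SP runs at -47.1° + (180° − 51.0°) = 81.900° from the x-axis; with |SP| = 16.1, P = S + 16.1·(cos 81.900°, sin 81.900°) = (32.152, -16.219). SP ⟂ PQ; with |PQ| = 24.9 on the right of SP, Q = P + 24.9·(0.99002, -0.14090) = (56.804, -19.728). Then |MQ| = |Q − M| = 60.132.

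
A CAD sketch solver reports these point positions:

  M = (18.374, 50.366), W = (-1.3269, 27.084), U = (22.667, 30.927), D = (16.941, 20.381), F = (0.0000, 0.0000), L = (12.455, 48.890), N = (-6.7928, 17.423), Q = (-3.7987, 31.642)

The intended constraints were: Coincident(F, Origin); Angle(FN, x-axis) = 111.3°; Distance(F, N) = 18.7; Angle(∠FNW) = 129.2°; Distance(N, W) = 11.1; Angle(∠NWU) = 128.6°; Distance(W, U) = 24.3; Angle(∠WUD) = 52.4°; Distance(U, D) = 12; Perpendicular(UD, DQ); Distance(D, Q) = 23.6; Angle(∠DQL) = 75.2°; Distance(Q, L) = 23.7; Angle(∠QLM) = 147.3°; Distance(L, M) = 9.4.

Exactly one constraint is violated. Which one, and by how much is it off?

Distance(L, M) = 9.4 — off by 3.30.

F = (0.00, 0.00) ✓; FN at 111.3° ✓; |FN| = 18.70 ✓; ∠FNW = 129.2° ✓; |NW| = 11.10 ✓; ∠NWU = 128.6° ✓; |WU| = 24.30 ✓; ∠WUD = 52.40° ✓; |UD| = 12.00 ✓; ∠(UD, DQ) = 90.00° ✓; |DQ| = 23.60 ✓; ∠DQL = 75.20° ✓; |QL| = 23.70 ✓; ∠QLM = 147.3° ✓; |LM| = 6.100 ✗.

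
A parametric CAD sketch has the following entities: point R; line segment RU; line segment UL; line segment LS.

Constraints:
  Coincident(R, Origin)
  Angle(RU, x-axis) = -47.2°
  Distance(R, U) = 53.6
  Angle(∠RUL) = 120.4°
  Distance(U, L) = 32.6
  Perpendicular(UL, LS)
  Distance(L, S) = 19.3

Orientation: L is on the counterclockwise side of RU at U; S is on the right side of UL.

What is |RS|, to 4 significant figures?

88.66

R is at the origin; RU runs at -47.2° with length 53.6, so U = 53.6·(cos -47.2°, sin -47.2°) = (36.42, -39.33). ∠RUL = 120.4°, so UL runs at -47.2° + (180° − 120.4°) = 12.40° from the x-axis; with |UL| = 32.6, L = U + 32.6·(cos 12.40°, sin 12.40°) = (68.26, -32.33). The perpendicularity gives LS at right angles to UL; with |LS| = 19.3 on the right of UL, S = L + 19.3·(0.2147, -0.9767) = (72.40, -51.18). Then |RS| = |S − R| = 88.66.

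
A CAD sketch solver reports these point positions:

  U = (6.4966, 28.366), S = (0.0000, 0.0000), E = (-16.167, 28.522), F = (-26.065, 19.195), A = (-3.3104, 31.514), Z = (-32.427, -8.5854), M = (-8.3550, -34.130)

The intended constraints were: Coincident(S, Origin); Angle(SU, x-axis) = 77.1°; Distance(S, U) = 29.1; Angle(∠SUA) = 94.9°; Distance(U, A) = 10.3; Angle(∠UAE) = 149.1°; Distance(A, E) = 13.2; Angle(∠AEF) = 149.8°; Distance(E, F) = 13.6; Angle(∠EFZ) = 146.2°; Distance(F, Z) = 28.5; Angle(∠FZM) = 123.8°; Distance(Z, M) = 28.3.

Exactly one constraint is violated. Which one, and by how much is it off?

Distance(Z, M) = 28.3 — off by 6.80.

S = (0.00, 0.00) ✓; SU at 77.10° ✓; |SU| = 29.10 ✓; ∠SUA = 94.90° ✓; |UA| = 10.30 ✓; ∠UAE = 149.1° ✓; |AE| = 13.20 ✓; ∠AEF = 149.8° ✓; |EF| = 13.60 ✓; ∠EFZ = 146.2° ✓; |FZ| = 28.50 ✓; ∠FZM = 123.8° ✓; |ZM| = 35.10 ✗.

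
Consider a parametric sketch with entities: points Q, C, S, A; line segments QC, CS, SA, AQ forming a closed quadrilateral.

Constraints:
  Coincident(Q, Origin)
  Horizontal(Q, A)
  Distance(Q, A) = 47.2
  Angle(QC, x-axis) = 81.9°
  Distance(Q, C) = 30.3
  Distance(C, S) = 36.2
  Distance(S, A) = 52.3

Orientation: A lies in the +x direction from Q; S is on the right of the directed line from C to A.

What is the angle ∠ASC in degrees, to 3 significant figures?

69.9°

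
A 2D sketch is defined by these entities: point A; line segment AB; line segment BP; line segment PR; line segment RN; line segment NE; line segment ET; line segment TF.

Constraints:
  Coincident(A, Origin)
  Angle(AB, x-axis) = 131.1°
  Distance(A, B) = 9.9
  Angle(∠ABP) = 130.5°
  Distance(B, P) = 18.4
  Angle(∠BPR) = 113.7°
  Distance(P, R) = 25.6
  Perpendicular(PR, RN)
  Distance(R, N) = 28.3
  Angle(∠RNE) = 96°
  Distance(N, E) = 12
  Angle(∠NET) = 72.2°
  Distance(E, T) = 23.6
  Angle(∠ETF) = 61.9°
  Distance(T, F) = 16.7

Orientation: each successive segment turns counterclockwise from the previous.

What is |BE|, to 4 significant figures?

24.60

The perpendicularity gives RN at right angles to PR, so RN runs at -23.10°; with |RN| = 28.3, N = (-8.920, -27.38). ∠RNE = 96.0° gives NE at 60.90° from the x-axis; with |NE| = 12.0, E = (-3.084, -16.90). Then |BE| = |E − B| = 24.60.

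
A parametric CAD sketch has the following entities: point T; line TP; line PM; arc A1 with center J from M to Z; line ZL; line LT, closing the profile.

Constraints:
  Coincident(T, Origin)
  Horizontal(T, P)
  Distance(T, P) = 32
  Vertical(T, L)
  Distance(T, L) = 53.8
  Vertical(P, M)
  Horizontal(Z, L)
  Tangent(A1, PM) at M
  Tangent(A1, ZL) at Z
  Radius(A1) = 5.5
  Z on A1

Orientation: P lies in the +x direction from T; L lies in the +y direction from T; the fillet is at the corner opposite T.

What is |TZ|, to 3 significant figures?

60.0

The virtual corner opposite T is at (32.0, 53.8). Since A1 is tangent to PM there, JM ⟂ PM and tangency of A1 to ZL means the radius JZ is perpendicular to ZL, with radius 5.5, so the center J sits 5.5 in from both sides at J = (26.5, 48.3). That places the tangent points at M = (32.0, 48.3) on PM and Z = (26.5, 53.8) on ZL. Then |TZ| = |Z − T| = 60.0.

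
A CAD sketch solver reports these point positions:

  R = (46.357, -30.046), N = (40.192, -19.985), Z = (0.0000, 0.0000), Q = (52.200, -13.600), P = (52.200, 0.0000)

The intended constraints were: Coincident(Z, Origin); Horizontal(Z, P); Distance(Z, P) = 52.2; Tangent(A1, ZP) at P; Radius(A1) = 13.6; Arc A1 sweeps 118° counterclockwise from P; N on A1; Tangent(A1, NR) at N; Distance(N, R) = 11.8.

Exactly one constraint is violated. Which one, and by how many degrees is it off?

Tangent(A1, NR) at N — off by 3.50°.

Z = (0.00, 0.00) ✓; Z.y = 0.00, P.y = 0.00 ✓; |ZP| = 52.20 ✓; ∠(QP, PZ) = 90.00° ✓; |QP| = 13.60 ✓; bearing(Q→N) − bearing(Q→P) = 118.0° ✓; |QN| = 13.60 ✓; ∠(QN, NR) = 86.50° ✗; |NR| = 11.80 ✓.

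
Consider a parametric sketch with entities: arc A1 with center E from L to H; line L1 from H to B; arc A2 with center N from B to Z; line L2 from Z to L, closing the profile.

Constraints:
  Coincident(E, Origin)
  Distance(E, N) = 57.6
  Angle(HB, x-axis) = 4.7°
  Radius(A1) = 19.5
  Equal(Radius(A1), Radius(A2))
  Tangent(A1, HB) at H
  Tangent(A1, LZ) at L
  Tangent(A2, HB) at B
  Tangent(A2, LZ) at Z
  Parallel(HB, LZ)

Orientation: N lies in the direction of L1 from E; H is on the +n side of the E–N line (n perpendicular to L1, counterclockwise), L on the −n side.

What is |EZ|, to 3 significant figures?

60.8

The slot axis is L1's direction at 4.7°, so u = (cos 4.7°, sin 4.7°) = (0.997, 0.0819) and n = (−sin 4.7°, cos 4.7°) = (-0.0819, 0.997). E is at the origin and N lies 57.6 along u from E, so N = 57.6·u = (57.4, 4.72). Tangency of A1 to both parallel lines with radius 19.5 puts H and L at E ± 19.5·n: H = (-1.60, 19.4), L = (1.60, -19.4). Equal radii place B and Z the same way about N: B = N + 19.5·n = (55.8, 24.2), Z = N − 19.5·n = (59.0, -14.7). Then |EZ| = |Z − E| = 60.8.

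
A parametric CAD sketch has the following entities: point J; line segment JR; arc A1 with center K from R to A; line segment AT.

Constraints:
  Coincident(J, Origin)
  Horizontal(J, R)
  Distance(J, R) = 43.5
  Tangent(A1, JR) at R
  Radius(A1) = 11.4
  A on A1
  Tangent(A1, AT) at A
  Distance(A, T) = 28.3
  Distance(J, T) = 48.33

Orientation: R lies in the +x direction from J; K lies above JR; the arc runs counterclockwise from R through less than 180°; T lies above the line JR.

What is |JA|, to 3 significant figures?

54.7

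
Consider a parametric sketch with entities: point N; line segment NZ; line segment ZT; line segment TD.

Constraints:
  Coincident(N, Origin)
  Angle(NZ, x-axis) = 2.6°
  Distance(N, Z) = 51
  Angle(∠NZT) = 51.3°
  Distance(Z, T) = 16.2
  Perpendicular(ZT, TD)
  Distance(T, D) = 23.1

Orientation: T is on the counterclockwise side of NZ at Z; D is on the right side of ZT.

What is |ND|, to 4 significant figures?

64.83

N is at the origin; NZ runs at 2.6° with length 51.0, so Z = 51.0·(cos 2.6°, sin 2.6°) = (50.95, 2.314). ∠NZT = 51.3°, so ZT runs at 2.6° + (180° − 51.3°) = 131.3° from the x-axis; with |ZT| = 16.2, T = Z + 16.2·(cos 131.3°, sin 131.3°) = (40.26, 14.48). ZT is perpendicular to TD; with |TD| = 23.1 on the right of ZT, D = T + 23.1·(0.7513, 0.6600) = (57.61, 29.73). Then |ND| = |D − N| = 64.83.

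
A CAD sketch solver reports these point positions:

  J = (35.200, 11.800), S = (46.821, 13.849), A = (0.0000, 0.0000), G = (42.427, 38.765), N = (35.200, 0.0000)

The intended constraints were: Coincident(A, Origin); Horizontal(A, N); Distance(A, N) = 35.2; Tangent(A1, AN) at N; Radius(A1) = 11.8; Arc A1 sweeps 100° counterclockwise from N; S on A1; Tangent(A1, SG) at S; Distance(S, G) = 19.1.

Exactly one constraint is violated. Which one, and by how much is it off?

Distance(S, G) = 19.1 — off by 6.20.

A = (0.00, 0.00) ✓; A.y = 0.00, N.y = 0.00 ✓; |AN| = 35.20 ✓; ∠(JN, NA) = 90.00° ✓; |JN| = 11.80 ✓; bearing(J→S) − bearing(J→N) = 100.0° ✓; |JS| = 11.80 ✓; ∠(JS, SG) = 90.00° ✓; |SG| = 25.30 ✗.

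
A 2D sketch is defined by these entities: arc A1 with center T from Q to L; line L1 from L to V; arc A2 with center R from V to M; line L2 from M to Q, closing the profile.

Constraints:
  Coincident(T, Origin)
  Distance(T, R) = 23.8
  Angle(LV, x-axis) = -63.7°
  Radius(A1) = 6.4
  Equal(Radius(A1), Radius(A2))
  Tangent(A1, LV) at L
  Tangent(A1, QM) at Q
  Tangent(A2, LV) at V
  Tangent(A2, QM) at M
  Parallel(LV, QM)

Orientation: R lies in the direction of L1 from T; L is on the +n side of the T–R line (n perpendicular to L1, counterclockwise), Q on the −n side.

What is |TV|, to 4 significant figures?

24.65

The slot axis is L1's direction at -63.7°, so u = (cos -63.7°, sin -63.7°) = (0.4431, -0.8965) and n = (−sin -63.7°, cos -63.7°) = (0.8965, 0.4431). T is at the origin and R lies 23.8 along u from T, so R = 23.8·u = (10.55, -21.34). Tangency of A1 to both parallel lines with radius 6.4 puts L and Q at T ± 6.4·n: L = (5.738, 2.836), Q = (-5.738, -2.836). Equal radii place V and M the same way about R: V = R + 6.4·n = (16.28, -18.50), M = R − 6.4·n = (4.808, -24.17). Then |TV| = |V − T| = 24.65.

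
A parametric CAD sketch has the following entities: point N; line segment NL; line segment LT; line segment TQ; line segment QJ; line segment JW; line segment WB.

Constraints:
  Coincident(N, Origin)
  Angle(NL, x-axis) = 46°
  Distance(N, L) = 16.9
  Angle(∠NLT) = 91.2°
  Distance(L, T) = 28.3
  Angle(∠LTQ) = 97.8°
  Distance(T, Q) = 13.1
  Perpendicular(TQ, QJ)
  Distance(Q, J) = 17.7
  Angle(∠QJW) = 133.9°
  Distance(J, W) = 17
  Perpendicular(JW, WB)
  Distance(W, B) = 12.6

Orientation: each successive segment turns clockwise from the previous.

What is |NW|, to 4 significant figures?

12.06

N is at the origin; NL runs at 46.0° with length 16.9, so L = (11.74, 12.16). ∠NLT = 91.2° gives LT at -42.80° from the x-axis; with |LT| = 28.3, T = (32.50, -7.071). ∠LTQ = 97.8° gives TQ at -125.0° from the x-axis; with |TQ| = 13.1, Q = (24.99, -17.80). The perpendicularity gives QJ at right angles to TQ, so QJ runs at 145.0°; with |QJ| = 17.7, J = (10.49, -7.650). ∠QJW = 133.9° gives JW at 98.90° from the x-axis; with |JW| = 17.0, W = (7.861, 9.145). Then |NW| = |W − N| = 12.06.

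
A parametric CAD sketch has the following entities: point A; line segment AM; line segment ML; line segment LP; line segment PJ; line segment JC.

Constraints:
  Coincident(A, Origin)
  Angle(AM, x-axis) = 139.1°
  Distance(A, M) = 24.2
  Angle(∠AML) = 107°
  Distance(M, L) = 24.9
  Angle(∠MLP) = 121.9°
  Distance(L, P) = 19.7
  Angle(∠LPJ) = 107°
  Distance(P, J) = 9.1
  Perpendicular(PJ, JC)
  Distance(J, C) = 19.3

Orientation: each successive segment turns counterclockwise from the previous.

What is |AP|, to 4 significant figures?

42.87

∠AML = 107.0° gives ML at -147.9° from the x-axis; with |ML| = 24.9, L = (-39.38, 2.613). ∠MLP = 121.9° gives LP at -89.80° from the x-axis; with |LP| = 19.7, P = (-39.32, -17.09). Then |AP| = |P − A| = 42.87.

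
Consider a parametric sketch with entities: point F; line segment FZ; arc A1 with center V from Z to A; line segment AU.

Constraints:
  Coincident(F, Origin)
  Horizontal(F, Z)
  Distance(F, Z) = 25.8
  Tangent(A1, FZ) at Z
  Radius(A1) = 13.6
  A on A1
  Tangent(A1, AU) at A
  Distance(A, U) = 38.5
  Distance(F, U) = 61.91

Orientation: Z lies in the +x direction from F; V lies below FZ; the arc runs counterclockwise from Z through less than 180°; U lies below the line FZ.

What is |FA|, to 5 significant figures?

23.618

Checks: ∠(VZ, ZF) = 90.00° ✓; |VZ| = 13.60 ✓; |VA| = 13.60 ✓; ∠(VA, AU) = 90.00° ✓; |AU| = 38.50 ✓; |FU| = 61.91 ✓.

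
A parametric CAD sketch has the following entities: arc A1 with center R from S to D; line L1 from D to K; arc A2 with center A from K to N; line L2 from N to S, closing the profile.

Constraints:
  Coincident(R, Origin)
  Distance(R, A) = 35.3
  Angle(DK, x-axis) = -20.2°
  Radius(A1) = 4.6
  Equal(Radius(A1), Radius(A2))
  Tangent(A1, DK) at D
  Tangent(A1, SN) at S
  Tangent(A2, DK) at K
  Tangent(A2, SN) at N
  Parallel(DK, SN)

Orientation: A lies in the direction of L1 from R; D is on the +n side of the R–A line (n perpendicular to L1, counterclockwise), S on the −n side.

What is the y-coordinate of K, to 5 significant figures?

-7.8720

The slot axis is L1's direction at -20.2°, so u = (cos -20.2°, sin -20.2°) = (0.93849, -0.34530) and n = (−sin -20.2°, cos -20.2°) = (0.34530, 0.93849). R is at the origin and A lies 35.3 along u from R, so A = 35.3·u = (33.129, -12.189). Tangency of A1 to both parallel lines with radius 4.6 puts D and S at R ± 4.6·n: D = (1.5884, 4.3171), S = (-1.5884, -4.3171). Equal radii place K and N the same way about A: K = A + 4.6·n = (34.717, -7.8720), N = A − 4.6·n = (31.540, -16.506). So K.y = -7.8720.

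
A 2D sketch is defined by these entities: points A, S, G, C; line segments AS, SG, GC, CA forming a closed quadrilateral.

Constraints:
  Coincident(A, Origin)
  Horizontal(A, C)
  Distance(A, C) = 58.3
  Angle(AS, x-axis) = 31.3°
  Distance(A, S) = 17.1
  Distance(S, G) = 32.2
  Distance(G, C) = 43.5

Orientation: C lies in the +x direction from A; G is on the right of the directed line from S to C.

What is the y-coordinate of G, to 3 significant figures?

-22.6

A is at the origin; AC is horizontal with |AC| = 58.3 and C in +x, so C = (58.3, 0). AS runs at 31.3° with |AS| = 17.1, so S = (14.6, 8.88). G is determined by |SG| = 32.2 and |GC| = 43.5 together: it lies at the intersection of circle(S, 32.2) and circle(C, 43.5). With |SC| = 44.6, the foot of the radical line on SC is 12.7 from S and the perpendicular offset is √(32.2² − 12.7²) = 29.6. Taking the right-of-SC solution: G = (21.2, -22.6).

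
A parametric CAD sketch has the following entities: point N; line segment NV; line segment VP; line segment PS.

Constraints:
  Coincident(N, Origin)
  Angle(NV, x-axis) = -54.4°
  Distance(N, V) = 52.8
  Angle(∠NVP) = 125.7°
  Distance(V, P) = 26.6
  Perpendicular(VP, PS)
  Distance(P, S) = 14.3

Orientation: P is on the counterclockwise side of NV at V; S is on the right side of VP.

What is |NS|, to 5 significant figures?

81.027

N is at the origin; NV runs at -54.4° with length 52.8, so V = 52.8·(cos -54.4°, sin -54.4°) = (30.736, -42.932). ∠NVP = 125.7°, so VP runs at -54.4° + (180° − 125.7°) = -0.10000° from the x-axis; with |VP| = 26.6, P = V + 26.6·(cos -0.10000°, sin -0.10000°) = (57.336, -42.978). The perpendicularity gives PS at right angles to VP; with |PS| = 14.3 on the right of VP, S = P + 14.3·(-0.0017453, -1.0000) = (57.311, -57.278). Then |NS| = |S − N| = 81.027.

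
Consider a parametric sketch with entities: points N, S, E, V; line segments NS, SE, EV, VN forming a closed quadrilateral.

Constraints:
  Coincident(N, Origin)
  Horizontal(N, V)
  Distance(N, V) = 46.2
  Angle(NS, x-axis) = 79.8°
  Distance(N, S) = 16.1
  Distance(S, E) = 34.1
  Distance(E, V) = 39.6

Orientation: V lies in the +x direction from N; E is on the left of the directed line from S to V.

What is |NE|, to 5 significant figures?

47.156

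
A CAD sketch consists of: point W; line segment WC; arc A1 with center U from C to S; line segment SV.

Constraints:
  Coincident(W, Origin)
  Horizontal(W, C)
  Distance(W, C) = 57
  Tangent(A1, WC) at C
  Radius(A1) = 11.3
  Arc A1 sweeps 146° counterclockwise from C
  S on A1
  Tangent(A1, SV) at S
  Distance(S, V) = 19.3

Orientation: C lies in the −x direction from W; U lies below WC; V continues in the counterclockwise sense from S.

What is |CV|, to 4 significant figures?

32.92

W is at the origin; WC is horizontal with |WC| = 57.0 and C on the −x side, so C = (-57.00, 0.000). Tangency of A1 to WC means the radius UC is perpendicular to WC, so U = C + (0, -11.3) = (-57.00, -11.30). On A1, C sits at bearing 90° from U; a 146° counterclockwise sweep puts S at bearing 236°, so S = U + 11.3·(cos 236°, sin 236°) = (-63.32, -20.67). The tangent condition forces US to be normal to SV, so SV runs along (−sin 236°, cos 236°); with |SV| = 19.3, V = (-47.32, -31.46). Then |CV| = |V − C| = 32.92.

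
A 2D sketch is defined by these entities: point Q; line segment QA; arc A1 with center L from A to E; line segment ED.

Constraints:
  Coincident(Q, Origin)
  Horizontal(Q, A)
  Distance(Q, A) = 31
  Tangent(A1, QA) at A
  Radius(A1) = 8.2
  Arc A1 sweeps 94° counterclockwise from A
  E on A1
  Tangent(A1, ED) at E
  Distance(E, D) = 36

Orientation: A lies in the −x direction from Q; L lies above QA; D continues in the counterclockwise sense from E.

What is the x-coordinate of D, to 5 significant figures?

-25.331

Q is at the origin; Q and A share the same y with |QA| = 31.0 and A on the −x side, so A = (-31.000, 0.0000). Since A1 is tangent to QA there, LA ⟂ QA, so L = A + (0, 8.2) = (-31.000, 8.2000). On A1, A sits at bearing -90° from L; a 94° counterclockwise sweep puts E at bearing 4°, so E = L + 8.2·(cos 4°, sin 4°) = (-22.820, 8.7720). A1 meets ED tangentially, so LE is at right angles to ED, so ED runs along (−sin 4°, cos 4°); with |ED| = 36.0, D = (-25.331, 44.684). So D.x = -25.331.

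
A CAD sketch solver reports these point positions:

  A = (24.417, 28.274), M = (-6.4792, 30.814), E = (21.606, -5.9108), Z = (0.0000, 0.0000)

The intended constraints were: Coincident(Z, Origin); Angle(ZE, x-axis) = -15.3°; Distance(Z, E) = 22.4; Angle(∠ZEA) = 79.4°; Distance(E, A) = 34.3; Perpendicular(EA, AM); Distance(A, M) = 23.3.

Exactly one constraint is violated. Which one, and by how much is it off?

Distance(A, M) = 23.3 — off by 7.70.

Z = (0.00, 0.00) ✓; ZE at -15.30° ✓; |ZE| = 22.40 ✓; ∠ZEA = 79.40° ✓; |EA| = 34.30 ✓; ∠(EA, AM) = 90.00° ✓; |AM| = 31.00 ✗.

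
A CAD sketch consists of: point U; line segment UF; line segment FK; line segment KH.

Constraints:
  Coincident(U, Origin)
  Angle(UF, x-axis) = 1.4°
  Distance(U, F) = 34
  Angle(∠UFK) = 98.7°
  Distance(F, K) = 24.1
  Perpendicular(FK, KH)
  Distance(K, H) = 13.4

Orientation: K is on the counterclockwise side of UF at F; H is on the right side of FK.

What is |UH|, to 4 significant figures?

55.36

U is at the origin; UF runs at 1.4° with length 34.0, so F = 34.0·(cos 1.4°, sin 1.4°) = (33.99, 0.8307). ∠UFK = 98.7°, so FK runs at 1.4° + (180° − 98.7°) = 82.70° from the x-axis; with |FK| = 24.1, K = F + 24.1·(cos 82.70°, sin 82.70°) = (37.05, 24.74). FK is perpendicular to KH; with |KH| = 13.4 on the right of FK, H = K + 13.4·(0.9919, -0.1271) = (50.34, 23.03). Then |UH| = |H − U| = 55.36.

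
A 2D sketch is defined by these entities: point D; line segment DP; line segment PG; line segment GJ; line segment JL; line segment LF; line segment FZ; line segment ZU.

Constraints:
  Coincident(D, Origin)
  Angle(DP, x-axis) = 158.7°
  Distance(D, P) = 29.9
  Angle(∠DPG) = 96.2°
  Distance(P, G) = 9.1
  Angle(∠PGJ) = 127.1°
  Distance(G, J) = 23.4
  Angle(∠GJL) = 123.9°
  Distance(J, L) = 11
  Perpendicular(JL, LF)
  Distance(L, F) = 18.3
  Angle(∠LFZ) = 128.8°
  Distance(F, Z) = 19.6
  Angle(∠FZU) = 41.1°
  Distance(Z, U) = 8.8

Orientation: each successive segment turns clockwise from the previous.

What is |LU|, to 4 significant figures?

25.86

∠LFZ = 128.8° gives FZ at -175.3° from the x-axis; with |FZ| = 19.6, Z = (-24.48, 5.486). ∠FZU = 41.1° gives ZU at 45.80° from the x-axis; with |ZU| = 8.8, U = (-18.34, 11.80). Then |LU| = |U − L| = 25.86.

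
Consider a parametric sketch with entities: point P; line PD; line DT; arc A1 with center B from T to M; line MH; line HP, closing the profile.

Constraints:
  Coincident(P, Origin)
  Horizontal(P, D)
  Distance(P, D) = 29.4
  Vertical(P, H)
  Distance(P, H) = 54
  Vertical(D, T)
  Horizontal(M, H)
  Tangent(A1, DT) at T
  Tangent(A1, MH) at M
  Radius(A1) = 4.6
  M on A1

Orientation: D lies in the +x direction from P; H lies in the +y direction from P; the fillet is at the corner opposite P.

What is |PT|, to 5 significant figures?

57.487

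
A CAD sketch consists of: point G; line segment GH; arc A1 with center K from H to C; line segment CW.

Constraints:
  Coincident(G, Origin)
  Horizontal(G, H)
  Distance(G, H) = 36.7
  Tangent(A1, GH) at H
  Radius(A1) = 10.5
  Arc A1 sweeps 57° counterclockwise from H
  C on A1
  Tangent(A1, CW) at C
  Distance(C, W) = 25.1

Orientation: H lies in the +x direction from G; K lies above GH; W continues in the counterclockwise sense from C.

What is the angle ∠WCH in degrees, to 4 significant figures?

151.5°

G is at the origin; G and H share the same y with |GH| = 36.7 and H on the +x side, so H = (36.70, 0.000). The tangent condition forces KH to be normal to GH, so K = H + (0, 10.5) = (36.70, 10.50). On A1, H sits at bearing -90° from K; a 57° counterclockwise sweep puts C at bearing -33°, so C = K + 10.5·(cos -33°, sin -33°) = (45.51, 4.781). Tangency of A1 to CW means the radius KC is perpendicular to CW, so CW runs along (−sin -33°, cos -33°); with |CW| = 25.1, W = (59.18, 25.83). Then cos ∠WCH = CW·CH / (|CW||CH|), giving 151.5°.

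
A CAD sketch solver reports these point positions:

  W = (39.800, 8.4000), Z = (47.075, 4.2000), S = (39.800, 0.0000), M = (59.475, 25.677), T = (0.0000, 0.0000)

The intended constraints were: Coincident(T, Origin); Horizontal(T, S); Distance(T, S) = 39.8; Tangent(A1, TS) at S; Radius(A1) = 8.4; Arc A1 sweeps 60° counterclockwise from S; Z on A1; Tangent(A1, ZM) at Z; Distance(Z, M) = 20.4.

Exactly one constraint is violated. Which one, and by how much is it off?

Distance(Z, M) = 20.4 — off by 4.40.

T = (0.00, 0.00) ✓; T.y = 0.00, S.y = 0.00 ✓; |TS| = 39.80 ✓; ∠(WS, ST) = 90.00° ✓; |WS| = 8.400 ✓; bearing(W→Z) − bearing(W→S) = 60.00° ✓; |WZ| = 8.400 ✓; ∠(WZ, ZM) = 90.00° ✓; |ZM| = 24.80 ✗.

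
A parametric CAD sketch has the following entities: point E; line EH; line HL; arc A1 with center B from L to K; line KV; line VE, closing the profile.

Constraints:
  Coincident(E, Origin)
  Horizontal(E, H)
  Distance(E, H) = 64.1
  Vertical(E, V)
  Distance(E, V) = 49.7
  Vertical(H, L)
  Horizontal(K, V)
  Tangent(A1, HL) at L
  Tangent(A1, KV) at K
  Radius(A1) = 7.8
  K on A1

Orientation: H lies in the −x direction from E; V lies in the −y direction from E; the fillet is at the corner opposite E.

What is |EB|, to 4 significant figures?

70.18

E is at the origin; E and H share the same y with |EH| = 64.1 and H on the −x side, so H = (-64.10, 0.000). E and V share the same x with |EV| = 49.7 and V on the −y side, so V = (0.000, -49.70). The virtual corner opposite E is at (-64.10, -49.70). Tangency of A1 to HL means the radius BL is perpendicular to HL and tangency of A1 to KV means the radius BK is perpendicular to KV, with radius 7.8, so the center B sits 7.8 in from both sides at B = (-56.30, -41.90). Then |EB| = |B − E| = 70.18.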